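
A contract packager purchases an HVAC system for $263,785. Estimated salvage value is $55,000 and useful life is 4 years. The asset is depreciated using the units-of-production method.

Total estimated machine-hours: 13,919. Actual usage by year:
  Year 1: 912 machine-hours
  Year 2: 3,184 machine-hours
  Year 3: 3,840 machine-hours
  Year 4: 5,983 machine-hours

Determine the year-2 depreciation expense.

Depreciable base = $263,785 − $55,000 = $208,785.
Rate = $208,785 / 13,919 machine-hours = $15 per machine-hour.
Year 1: 912 × $15 = $13,680. Book value $250,105.
Year 2: 3,184 × $15 = $47,760. Book value $202,345.

$47,760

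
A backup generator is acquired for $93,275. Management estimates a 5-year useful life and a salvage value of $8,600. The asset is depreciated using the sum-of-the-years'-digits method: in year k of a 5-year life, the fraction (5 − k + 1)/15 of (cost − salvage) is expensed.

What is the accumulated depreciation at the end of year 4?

$79,030

Depreciable base = $93,275 − $8,600 = $84,675.
Sum of the years' digits = 5+4+3+2+1 = 15.
Year 1: $84,675 × 5/15 = $28,225. Book value $65,050.
Year 2: $84,675 × 4/15 = $22,580. Book value $42,470.
Year 3: $84,675 × 3/15 = $16,935. Book value $25,535.
Year 4: $84,675 × 2/15 = $11,290. Book value $14,245.
Accumulated through year 4 = $93,275 − $14,245 = $79,030.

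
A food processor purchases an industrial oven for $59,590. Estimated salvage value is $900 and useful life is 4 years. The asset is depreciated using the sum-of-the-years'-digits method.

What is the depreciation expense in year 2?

$17,607

Depreciable base = $59,590 − $900 = $58,690.
Sum of the years' digits = 4+3+2+1 = 10.
Year 1: $58,690 × 4/10 = $23,476. Book value $36,114.
Year 2: $58,690 × 3/10 = $17,607. Book value $18,507.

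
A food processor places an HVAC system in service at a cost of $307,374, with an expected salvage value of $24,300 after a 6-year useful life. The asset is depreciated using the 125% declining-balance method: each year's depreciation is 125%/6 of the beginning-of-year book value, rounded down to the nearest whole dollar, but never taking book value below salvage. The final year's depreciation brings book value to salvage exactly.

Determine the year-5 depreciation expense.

Depreciable base = $307,374 − $24,300 = $283,074.
Year 1: ⌊$307,374 × 125%/6⌋ = $64,036. Book value $243,338.
Year 2: ⌊$243,338 × 125%/6⌋ = $50,695. Book value $192,643.
Year 3: ⌊$192,643 × 125%/6⌋ = $40,133. Book value $152,510.
Year 4: ⌊$152,510 × 125%/6⌋ = $31,772. Book value $120,738.
Year 5: ⌊$120,738 × 125%/6⌋ = $25,153. Book value $95,585.

$25,153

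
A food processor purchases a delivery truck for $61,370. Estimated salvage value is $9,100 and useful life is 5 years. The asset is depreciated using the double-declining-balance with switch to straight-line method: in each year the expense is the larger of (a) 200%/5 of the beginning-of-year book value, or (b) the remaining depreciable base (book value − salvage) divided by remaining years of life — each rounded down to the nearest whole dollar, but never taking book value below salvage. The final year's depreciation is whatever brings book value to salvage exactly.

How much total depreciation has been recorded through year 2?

$39,276

Depreciable base = $61,370 − $9,100 = $52,270.
Year 1: DB = ⌊$61,370 × 200%/5⌋ = $24,548; SL = ⌊$52,270/5⌋ = $10,454 → take DB $24,548. Book value $36,822.
Year 2: DB = ⌊$36,822 × 200%/5⌋ = $14,728; SL = ⌊$27,722/4⌋ = $6,930 → take DB $14,728. Book value $22,094.
Accumulated through year 2 = $61,370 − $22,094 = $39,276.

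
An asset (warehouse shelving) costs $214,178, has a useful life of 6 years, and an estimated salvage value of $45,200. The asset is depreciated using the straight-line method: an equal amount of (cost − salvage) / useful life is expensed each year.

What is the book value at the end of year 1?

$186,015

Depreciable base = $214,178 − $45,200 = $168,978.
Annual expense = $168,978 / 6 = $28,163.
End of year 1: book value $186,015.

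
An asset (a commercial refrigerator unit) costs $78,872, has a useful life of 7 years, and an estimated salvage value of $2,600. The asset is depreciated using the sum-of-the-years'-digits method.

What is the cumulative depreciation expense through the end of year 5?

Depreciable base = $78,872 − $2,600 = $76,272.
Sum of the years' digits = 7+6+5+4+3+2+1 = 28.
Year 1: $76,272 × 7/28 = $19,068. Book value $59,804.
Year 2: $76,272 × 6/28 = $16,344. Book value $43,460.
Year 3: $76,272 × 5/28 = $13,620. Book value $29,840.
Year 4: $76,272 × 4/28 = $10,896. Book value $18,944.
Year 5: $76,272 × 3/28 = $8,172. Book value $10,772.
Accumulated through year 5 = $78,872 − $10,772 = $68,100.

$68,100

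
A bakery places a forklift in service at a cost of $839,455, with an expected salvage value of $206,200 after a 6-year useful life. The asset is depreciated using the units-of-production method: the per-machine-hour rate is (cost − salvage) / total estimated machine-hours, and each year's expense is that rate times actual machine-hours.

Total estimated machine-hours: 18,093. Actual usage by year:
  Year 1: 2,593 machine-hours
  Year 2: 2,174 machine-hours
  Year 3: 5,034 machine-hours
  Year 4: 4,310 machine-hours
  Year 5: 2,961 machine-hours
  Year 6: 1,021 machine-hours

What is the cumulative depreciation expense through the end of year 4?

$493,885

Depreciable base = $839,455 − $206,200 = $633,255.
Rate = $633,255 / 18,093 machine-hours = $35 per machine-hour.
Year 1: 2,593 × $35 = $90,755. Book value $748,700.
Year 2: 2,174 × $35 = $76,090. Book value $672,610.
Year 3: 5,034 × $35 = $176,190. Book value $496,420.
Year 4: 4,310 × $35 = $150,850. Book value $345,570.
Accumulated through year 4 = $839,455 − $345,570 = $493,885.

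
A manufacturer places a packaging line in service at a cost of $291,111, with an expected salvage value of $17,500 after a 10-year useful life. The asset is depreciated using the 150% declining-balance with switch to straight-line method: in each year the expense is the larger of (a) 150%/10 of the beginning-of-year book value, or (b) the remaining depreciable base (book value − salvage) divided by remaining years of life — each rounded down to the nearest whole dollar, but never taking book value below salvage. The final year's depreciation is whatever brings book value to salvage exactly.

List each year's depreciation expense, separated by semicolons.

$43,666; $37,116; $31,549; $26,817; $22,794; $22,333; $22,334; $22,334; $22,334; $22,334

Depreciable base = $291,111 − $17,500 = $273,611.
Year 1: DB = ⌊$291,111 × 150%/10⌋ = $43,666; SL = ⌊$273,611/10⌋ = $27,361 → take DB $43,666. Book value $247,445.
Year 2: DB = ⌊$247,445 × 150%/10⌋ = $37,116; SL = ⌊$229,945/9⌋ = $25,549 → take DB $37,116. Book value $210,329.
Year 3: DB = ⌊$210,329 × 150%/10⌋ = $31,549; SL = ⌊$192,829/8⌋ = $24,103 → take DB $31,549. Book value $178,780.
Year 4: DB = ⌊$178,780 × 150%/10⌋ = $26,817; SL = ⌊$161,280/7⌋ = $23,040 → take DB $26,817. Book value $151,963.
Year 5: DB = ⌊$151,963 × 150%/10⌋ = $22,794; SL = ⌊$134,463/6⌋ = $22,410 → take DB $22,794. Book value $129,169.
Year 6: DB = ⌊$129,169 × 150%/10⌋ = $19,375; SL = ⌊$111,669/5⌋ = $22,333 → take SL $22,333. Book value $106,836.
Year 7: DB = ⌊$106,836 × 150%/10⌋ = $16,025; SL = ⌊$89,336/4⌋ = $22,334 → take SL $22,334. Book value $84,502.
Year 8: DB = ⌊$84,502 × 150%/10⌋ = $12,675; SL = ⌊$67,002/3⌋ = $22,334 → take SL $22,334. Book value $62,168.
Year 9: DB = ⌊$62,168 × 150%/10⌋ = $9,325; SL = ⌊$44,668/2⌋ = $22,334 → take SL $22,334. Book value $39,834.
Year 10 (final): $39,834 − $17,500 = $22,334. Book value $17,500.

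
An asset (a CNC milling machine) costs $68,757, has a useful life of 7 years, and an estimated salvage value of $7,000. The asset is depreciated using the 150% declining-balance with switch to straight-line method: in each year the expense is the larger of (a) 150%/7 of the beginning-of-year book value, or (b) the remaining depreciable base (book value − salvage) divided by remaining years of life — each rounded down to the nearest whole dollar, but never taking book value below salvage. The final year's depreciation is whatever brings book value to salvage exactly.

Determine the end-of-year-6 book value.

$13,402

Depreciable base = $68,757 − $7,000 = $61,757.
Year 1: DB = ⌊$68,757 × 150%/7⌋ = $14,733; SL = ⌊$61,757/7⌋ = $8,822 → take DB $14,733. Book value $54,024.
Year 2: DB = ⌊$54,024 × 150%/7⌋ = $11,576; SL = ⌊$47,024/6⌋ = $7,837 → take DB $11,576. Book value $42,448.
Year 3: DB = ⌊$42,448 × 150%/7⌋ = $9,096; SL = ⌊$35,448/5⌋ = $7,089 → take DB $9,096. Book value $33,352.
Year 4: DB = ⌊$33,352 × 150%/7⌋ = $7,146; SL = ⌊$26,352/4⌋ = $6,588 → take DB $7,146. Book value $26,206.
Year 5: DB = ⌊$26,206 × 150%/7⌋ = $5,615; SL = ⌊$19,206/3⌋ = $6,402 → take SL $6,402. Book value $19,804.
Year 6: DB = ⌊$19,804 × 150%/7⌋ = $4,243; SL = ⌊$12,804/2⌋ = $6,402 → take SL $6,402. Book value $13,402.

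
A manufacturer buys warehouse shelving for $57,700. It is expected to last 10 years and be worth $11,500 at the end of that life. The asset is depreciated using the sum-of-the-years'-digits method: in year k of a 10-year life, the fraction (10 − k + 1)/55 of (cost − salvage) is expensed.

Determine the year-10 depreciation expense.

$840

Depreciable base = $57,700 − $11,500 = $46,200.
Sum of the years' digits = 10+9+8+7+6+5+4+3+2+1 = 55.
Year 1: $46,200 × 10/55 = $8,400. Book value $49,300.
Year 2: $46,200 × 9/55 = $7,560. Book value $41,740.
Year 3: $46,200 × 8/55 = $6,720. Book value $35,020.
Year 4: $46,200 × 7/55 = $5,880. Book value $29,140.
Year 5: $46,200 × 6/55 = $5,040. Book value $24,100.
Year 6: $46,200 × 5/55 = $4,200. Book value $19,900.
Year 7: $46,200 × 4/55 = $3,360. Book value $16,540.
Year 8: $46,200 × 3/55 = $2,520. Book value $14,020.
Year 9: $46,200 × 2/55 = $1,680. Book value $12,340.
Year 10: $46,200 × 1/55 = $840. Book value $11,500.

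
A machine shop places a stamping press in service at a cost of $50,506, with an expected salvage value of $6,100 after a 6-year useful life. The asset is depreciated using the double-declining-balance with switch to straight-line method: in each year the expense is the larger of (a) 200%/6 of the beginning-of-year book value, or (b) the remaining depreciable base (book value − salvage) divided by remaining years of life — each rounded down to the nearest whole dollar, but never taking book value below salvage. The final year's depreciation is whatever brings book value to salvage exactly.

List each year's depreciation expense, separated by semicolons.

Depreciable base = $50,506 − $6,100 = $44,406.
Year 1: DB = ⌊$50,506 × 200%/6⌋ = $16,835; SL = ⌊$44,406/6⌋ = $7,401 → take DB $16,835. Book value $33,671.
Year 2: DB = ⌊$33,671 × 200%/6⌋ = $11,223; SL = ⌊$27,571/5⌋ = $5,514 → take DB $11,223. Book value $22,448.
Year 3: DB = ⌊$22,448 × 200%/6⌋ = $7,482; SL = ⌊$16,348/4⌋ = $4,087 → take DB $7,482. Book value $14,966.
Year 4: DB = ⌊$14,966 × 200%/6⌋ = $4,988; SL = ⌊$8,866/3⌋ = $2,955 → take DB $4,988. Book value $9,978.
Year 5: DB = ⌊$9,978 × 200%/6⌋ = $3,326; SL = ⌊$3,878/2⌋ = $1,939 → take DB $3,326. Book value $6,652.
Year 6 (final): $6,652 − $6,100 = $552. Book value $6,100.

$16,835; $11,223; $7,482; $4,988; $3,326; $552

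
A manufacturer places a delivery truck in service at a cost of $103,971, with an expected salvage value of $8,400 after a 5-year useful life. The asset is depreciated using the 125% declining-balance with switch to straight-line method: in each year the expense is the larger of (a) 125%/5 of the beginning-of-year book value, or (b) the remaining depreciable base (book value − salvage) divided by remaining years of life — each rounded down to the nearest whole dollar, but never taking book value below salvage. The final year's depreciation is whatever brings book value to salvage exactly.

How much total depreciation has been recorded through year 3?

Depreciable base = $103,971 − $8,400 = $95,571.
Year 1: DB = ⌊$103,971 × 125%/5⌋ = $25,992; SL = ⌊$95,571/5⌋ = $19,114 → take DB $25,992. Book value $77,979.
Year 2: DB = ⌊$77,979 × 125%/5⌋ = $19,494; SL = ⌊$69,579/4⌋ = $17,394 → take DB $19,494. Book value $58,485.
Year 3: DB = ⌊$58,485 × 125%/5⌋ = $14,621; SL = ⌊$50,085/3⌋ = $16,695 → take SL $16,695. Book value $41,790.
Accumulated through year 3 = $103,971 − $41,790 = $62,181.

$62,181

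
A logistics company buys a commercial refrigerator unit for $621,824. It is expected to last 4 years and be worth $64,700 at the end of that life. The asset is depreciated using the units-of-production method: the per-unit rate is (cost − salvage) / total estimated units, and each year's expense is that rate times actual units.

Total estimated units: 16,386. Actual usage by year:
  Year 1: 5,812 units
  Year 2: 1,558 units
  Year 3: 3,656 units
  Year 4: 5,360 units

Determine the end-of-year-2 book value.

$371,244

Depreciable base = $621,824 − $64,700 = $557,124.
Rate = $557,124 / 16,386 units = $34 per unit.
Year 1: 5,812 × $34 = $197,608. Book value $424,216.
Year 2: 1,558 × $34 = $52,972. Book value $371,244.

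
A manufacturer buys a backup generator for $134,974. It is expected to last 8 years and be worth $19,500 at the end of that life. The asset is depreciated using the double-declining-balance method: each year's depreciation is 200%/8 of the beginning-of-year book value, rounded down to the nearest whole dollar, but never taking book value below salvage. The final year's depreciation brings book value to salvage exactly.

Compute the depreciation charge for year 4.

Depreciable base = $134,974 − $19,500 = $115,474.
Year 1: ⌊$134,974 × 200%/8⌋ = $33,743. Book value $101,231.
Year 2: ⌊$101,231 × 200%/8⌋ = $25,307. Book value $75,924.
Year 3: ⌊$75,924 × 200%/8⌋ = $18,981. Book value $56,943.
Year 4: ⌊$56,943 × 200%/8⌋ = $14,235. Book value $42,708.

$14,235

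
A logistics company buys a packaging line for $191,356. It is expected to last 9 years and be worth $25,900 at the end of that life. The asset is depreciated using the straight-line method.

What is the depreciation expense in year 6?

$18,384

Depreciable base = $191,356 − $25,900 = $165,456.
Annual expense = $165,456 / 9 = $18,384.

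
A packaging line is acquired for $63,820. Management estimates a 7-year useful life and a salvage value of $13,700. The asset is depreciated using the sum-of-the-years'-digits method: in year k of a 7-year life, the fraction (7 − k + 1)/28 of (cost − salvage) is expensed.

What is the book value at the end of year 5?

Depreciable base = $63,820 − $13,700 = $50,120.
Sum of the years' digits = 7+6+5+4+3+2+1 = 28.
Year 1: $50,120 × 7/28 = $12,530. Book value $51,290.
Year 2: $50,120 × 6/28 = $10,740. Book value $40,550.
Year 3: $50,120 × 5/28 = $8,950. Book value $31,600.
Year 4: $50,120 × 4/28 = $7,160. Book value $24,440.
Year 5: $50,120 × 3/28 = $5,370. Book value $19,070.

$19,070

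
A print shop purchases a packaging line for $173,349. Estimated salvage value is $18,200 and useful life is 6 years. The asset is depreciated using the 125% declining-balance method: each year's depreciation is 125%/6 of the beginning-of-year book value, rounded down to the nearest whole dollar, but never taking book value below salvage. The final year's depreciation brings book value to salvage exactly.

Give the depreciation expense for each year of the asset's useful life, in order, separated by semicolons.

$36,114; $28,590; $22,634; $17,918; $14,186; $35,707

Depreciable base = $173,349 − $18,200 = $155,149.
Year 1: ⌊$173,349 × 125%/6⌋ = $36,114. Book value $137,235.
Year 2: ⌊$137,235 × 125%/6⌋ = $28,590. Book value $108,645.
Year 3: ⌊$108,645 × 125%/6⌋ = $22,634. Book value $86,011.
Year 4: ⌊$86,011 × 125%/6⌋ = $17,918. Book value $68,093.
Year 5: ⌊$68,093 × 125%/6⌋ = $14,186. Book value $53,907.
Year 6 (final): $53,907 − $18,200 = $35,707. Book value $18,200.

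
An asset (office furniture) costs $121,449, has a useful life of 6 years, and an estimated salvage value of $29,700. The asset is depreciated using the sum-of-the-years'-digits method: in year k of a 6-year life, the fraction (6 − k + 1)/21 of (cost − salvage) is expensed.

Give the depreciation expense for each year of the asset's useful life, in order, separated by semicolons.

$26,214; $21,845; $17,476; $13,107; $8,738; $4,369

Depreciable base = $121,449 − $29,700 = $91,749.
Sum of the years' digits = 6+5+4+3+2+1 = 21.
Year 1: $91,749 × 6/21 = $26,214. Book value $95,235.
Year 2: $91,749 × 5/21 = $21,845. Book value $73,390.
Year 3: $91,749 × 4/21 = $17,476. Book value $55,914.
Year 4: $91,749 × 3/21 = $13,107. Book value $42,807.
Year 5: $91,749 × 2/21 = $8,738. Book value $34,069.
Year 6: $91,749 × 1/21 = $4,369. Book value $29,700.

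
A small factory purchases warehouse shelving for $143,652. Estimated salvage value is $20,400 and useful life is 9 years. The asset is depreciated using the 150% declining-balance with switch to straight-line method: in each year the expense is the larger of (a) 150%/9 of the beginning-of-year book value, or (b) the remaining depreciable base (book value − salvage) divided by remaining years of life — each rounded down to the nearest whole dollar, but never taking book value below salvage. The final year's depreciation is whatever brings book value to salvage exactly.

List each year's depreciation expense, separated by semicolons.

Depreciable base = $143,652 − $20,400 = $123,252.
Year 1: DB = ⌊$143,652 × 150%/9⌋ = $23,942; SL = ⌊$123,252/9⌋ = $13,694 → take DB $23,942. Book value $119,710.
Year 2: DB = ⌊$119,710 × 150%/9⌋ = $19,951; SL = ⌊$99,310/8⌋ = $12,413 → take DB $19,951. Book value $99,759.
Year 3: DB = ⌊$99,759 × 150%/9⌋ = $16,626; SL = ⌊$79,359/7⌋ = $11,337 → take DB $16,626. Book value $83,133.
Year 4: DB = ⌊$83,133 × 150%/9⌋ = $13,855; SL = ⌊$62,733/6⌋ = $10,455 → take DB $13,855. Book value $69,278.
Year 5: DB = ⌊$69,278 × 150%/9⌋ = $11,546; SL = ⌊$48,878/5⌋ = $9,775 → take DB $11,546. Book value $57,732.
Year 6: DB = ⌊$57,732 × 150%/9⌋ = $9,622; SL = ⌊$37,332/4⌋ = $9,333 → take DB $9,622. Book value $48,110.
Year 7: DB = ⌊$48,110 × 150%/9⌋ = $8,018; SL = ⌊$27,710/3⌋ = $9,236 → take SL $9,236. Book value $38,874.
Year 8: DB = ⌊$38,874 × 150%/9⌋ = $6,479; SL = ⌊$18,474/2⌋ = $9,237 → take SL $9,237. Book value $29,637.
Year 9 (final): $29,637 − $20,400 = $9,237. Book value $20,400.

$23,942; $19,951; $16,626; $13,855; $11,546; $9,622; $9,236; $9,237; $9,237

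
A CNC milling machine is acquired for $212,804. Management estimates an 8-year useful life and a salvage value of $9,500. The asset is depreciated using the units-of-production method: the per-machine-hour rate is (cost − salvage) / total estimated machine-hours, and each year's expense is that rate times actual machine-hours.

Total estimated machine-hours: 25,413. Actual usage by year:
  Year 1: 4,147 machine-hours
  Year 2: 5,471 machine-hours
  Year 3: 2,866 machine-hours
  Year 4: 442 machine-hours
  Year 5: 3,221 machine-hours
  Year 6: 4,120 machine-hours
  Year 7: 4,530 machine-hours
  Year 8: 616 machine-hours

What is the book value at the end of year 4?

Depreciable base = $212,804 − $9,500 = $203,304.
Rate = $203,304 / 25,413 machine-hours = $8 per machine-hour.
Year 1: 4,147 × $8 = $33,176. Book value $179,628.
Year 2: 5,471 × $8 = $43,768. Book value $135,860.
Year 3: 2,866 × $8 = $22,928. Book value $112,932.
Year 4: 442 × $8 = $3,536. Book value $109,396.

$109,396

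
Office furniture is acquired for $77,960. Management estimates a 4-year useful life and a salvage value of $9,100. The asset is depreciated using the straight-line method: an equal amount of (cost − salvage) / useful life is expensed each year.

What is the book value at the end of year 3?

$26,315

Depreciable base = $77,960 − $9,100 = $68,860.
Annual expense = $68,860 / 4 = $17,215.
End of year 1: book value $60,745.
End of year 2: book value $43,530.
End of year 3: book value $26,315.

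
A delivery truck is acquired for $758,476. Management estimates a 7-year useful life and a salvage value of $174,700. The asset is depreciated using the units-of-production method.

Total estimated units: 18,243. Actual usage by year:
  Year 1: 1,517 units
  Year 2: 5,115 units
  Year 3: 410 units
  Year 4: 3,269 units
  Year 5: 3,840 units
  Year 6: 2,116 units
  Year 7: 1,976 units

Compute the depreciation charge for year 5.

Depreciable base = $758,476 − $174,700 = $583,776.
Rate = $583,776 / 18,243 units = $32 per unit.
Year 1: 1,517 × $32 = $48,544. Book value $709,932.
Year 2: 5,115 × $32 = $163,680. Book value $546,252.
Year 3: 410 × $32 = $13,120. Book value $533,132.
Year 4: 3,269 × $32 = $104,608. Book value $428,524.
Year 5: 3,840 × $32 = $122,880. Book value $305,644.

$122,880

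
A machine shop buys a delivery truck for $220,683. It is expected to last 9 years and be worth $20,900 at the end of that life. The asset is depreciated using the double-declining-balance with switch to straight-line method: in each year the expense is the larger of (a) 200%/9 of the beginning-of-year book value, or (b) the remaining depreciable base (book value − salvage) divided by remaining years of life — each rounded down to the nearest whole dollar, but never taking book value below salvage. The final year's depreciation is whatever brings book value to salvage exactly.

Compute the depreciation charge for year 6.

Depreciable base = $220,683 − $20,900 = $199,783.
Year 1: DB = ⌊$220,683 × 200%/9⌋ = $49,040; SL = ⌊$199,783/9⌋ = $22,198 → take DB $49,040. Book value $171,643.
Year 2: DB = ⌊$171,643 × 200%/9⌋ = $38,142; SL = ⌊$150,743/8⌋ = $18,842 → take DB $38,142. Book value $133,501.
Year 3: DB = ⌊$133,501 × 200%/9⌋ = $29,666; SL = ⌊$112,601/7⌋ = $16,085 → take DB $29,666. Book value $103,835.
Year 4: DB = ⌊$103,835 × 200%/9⌋ = $23,074; SL = ⌊$82,935/6⌋ = $13,822 → take DB $23,074. Book value $80,761.
Year 5: DB = ⌊$80,761 × 200%/9⌋ = $17,946; SL = ⌊$59,861/5⌋ = $11,972 → take DB $17,946. Book value $62,815.
Year 6: DB = ⌊$62,815 × 200%/9⌋ = $13,958; SL = ⌊$41,915/4⌋ = $10,478 → take DB $13,958. Book value $48,857.

$13,958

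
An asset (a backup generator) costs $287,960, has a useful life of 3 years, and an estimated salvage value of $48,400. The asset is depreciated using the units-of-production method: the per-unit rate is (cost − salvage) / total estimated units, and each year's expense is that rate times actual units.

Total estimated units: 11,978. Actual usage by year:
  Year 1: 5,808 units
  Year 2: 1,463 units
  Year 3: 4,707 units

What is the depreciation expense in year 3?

Depreciable base = $287,960 − $48,400 = $239,560.
Rate = $239,560 / 11,978 units = $20 per unit.
Year 1: 5,808 × $20 = $116,160. Book value $171,800.
Year 2: 1,463 × $20 = $29,260. Book value $142,540.
Year 3: 4,707 × $20 = $94,140. Book value $48,400.

$94,140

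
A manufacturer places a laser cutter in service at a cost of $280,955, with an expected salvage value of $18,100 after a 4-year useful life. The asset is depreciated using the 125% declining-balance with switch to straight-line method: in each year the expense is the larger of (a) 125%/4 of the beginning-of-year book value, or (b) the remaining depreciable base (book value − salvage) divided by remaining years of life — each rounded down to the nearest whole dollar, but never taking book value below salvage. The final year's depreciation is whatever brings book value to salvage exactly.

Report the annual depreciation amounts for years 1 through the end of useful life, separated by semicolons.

Depreciable base = $280,955 − $18,100 = $262,855.
Year 1: DB = ⌊$280,955 × 125%/4⌋ = $87,798; SL = ⌊$262,855/4⌋ = $65,713 → take DB $87,798. Book value $193,157.
Year 2: DB = ⌊$193,157 × 125%/4⌋ = $60,361; SL = ⌊$175,057/3⌋ = $58,352 → take DB $60,361. Book value $132,796.
Year 3: DB = ⌊$132,796 × 125%/4⌋ = $41,498; SL = ⌊$114,696/2⌋ = $57,348 → take SL $57,348. Book value $75,448.
Year 4 (final): $75,448 − $18,100 = $57,348. Book value $18,100.

$87,798; $60,361; $57,348; $57,348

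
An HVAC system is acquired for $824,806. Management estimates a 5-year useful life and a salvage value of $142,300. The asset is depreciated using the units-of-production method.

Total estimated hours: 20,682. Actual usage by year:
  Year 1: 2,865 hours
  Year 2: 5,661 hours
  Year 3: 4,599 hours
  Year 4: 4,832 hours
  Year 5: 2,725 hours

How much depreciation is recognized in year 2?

Depreciable base = $824,806 − $142,300 = $682,506.
Rate = $682,506 / 20,682 hours = $33 per hour.
Year 1: 2,865 × $33 = $94,545. Book value $730,261.
Year 2: 5,661 × $33 = $186,813. Book value $543,448.

$186,813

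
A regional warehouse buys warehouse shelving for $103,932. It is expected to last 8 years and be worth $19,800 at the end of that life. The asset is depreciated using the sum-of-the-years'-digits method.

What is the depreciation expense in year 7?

Depreciable base = $103,932 − $19,800 = $84,132.
Sum of the years' digits = 8+7+6+5+4+3+2+1 = 36.
Year 1: $84,132 × 8/36 = $18,696. Book value $85,236.
Year 2: $84,132 × 7/36 = $16,359. Book value $68,877.
Year 3: $84,132 × 6/36 = $14,022. Book value $54,855.
Year 4: $84,132 × 5/36 = $11,685. Book value $43,170.
Year 5: $84,132 × 4/36 = $9,348. Book value $33,822.
Year 6: $84,132 × 3/36 = $7,011. Book value $26,811.
Year 7: $84,132 × 2/36 = $4,674. Book value $22,137.

$4,674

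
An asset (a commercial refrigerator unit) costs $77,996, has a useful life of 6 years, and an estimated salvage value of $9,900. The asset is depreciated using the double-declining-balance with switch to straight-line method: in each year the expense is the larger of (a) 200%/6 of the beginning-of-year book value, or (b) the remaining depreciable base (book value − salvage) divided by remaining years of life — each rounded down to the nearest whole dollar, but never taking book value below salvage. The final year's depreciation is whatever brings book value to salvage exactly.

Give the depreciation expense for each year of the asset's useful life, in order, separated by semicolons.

$25,998; $17,332; $11,555; $7,703; $5,136; $372

Depreciable base = $77,996 − $9,900 = $68,096.
Year 1: DB = ⌊$77,996 × 200%/6⌋ = $25,998; SL = ⌊$68,096/6⌋ = $11,349 → take DB $25,998. Book value $51,998.
Year 2: DB = ⌊$51,998 × 200%/6⌋ = $17,332; SL = ⌊$42,098/5⌋ = $8,419 → take DB $17,332. Book value $34,666.
Year 3: DB = ⌊$34,666 × 200%/6⌋ = $11,555; SL = ⌊$24,766/4⌋ = $6,191 → take DB $11,555. Book value $23,111.
Year 4: DB = ⌊$23,111 × 200%/6⌋ = $7,703; SL = ⌊$13,211/3⌋ = $4,403 → take DB $7,703. Book value $15,408.
Year 5: DB = ⌊$15,408 × 200%/6⌋ = $5,136; SL = ⌊$5,508/2⌋ = $2,754 → take DB $5,136. Book value $10,272.
Year 6 (final): $10,272 − $9,900 = $372. Book value $9,900.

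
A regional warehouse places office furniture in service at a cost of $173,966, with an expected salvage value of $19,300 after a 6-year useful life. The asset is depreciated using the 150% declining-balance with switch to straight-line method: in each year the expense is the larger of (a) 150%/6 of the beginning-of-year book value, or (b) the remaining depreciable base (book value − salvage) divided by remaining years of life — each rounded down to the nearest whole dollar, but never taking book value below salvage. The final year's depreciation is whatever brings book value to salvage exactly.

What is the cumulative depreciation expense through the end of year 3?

Depreciable base = $173,966 − $19,300 = $154,666.
Year 1: DB = ⌊$173,966 × 150%/6⌋ = $43,491; SL = ⌊$154,666/6⌋ = $25,777 → take DB $43,491. Book value $130,475.
Year 2: DB = ⌊$130,475 × 150%/6⌋ = $32,618; SL = ⌊$111,175/5⌋ = $22,235 → take DB $32,618. Book value $97,857.
Year 3: DB = ⌊$97,857 × 150%/6⌋ = $24,464; SL = ⌊$78,557/4⌋ = $19,639 → take DB $24,464. Book value $73,393.
Accumulated through year 3 = $173,966 − $73,393 = $100,573.

$100,573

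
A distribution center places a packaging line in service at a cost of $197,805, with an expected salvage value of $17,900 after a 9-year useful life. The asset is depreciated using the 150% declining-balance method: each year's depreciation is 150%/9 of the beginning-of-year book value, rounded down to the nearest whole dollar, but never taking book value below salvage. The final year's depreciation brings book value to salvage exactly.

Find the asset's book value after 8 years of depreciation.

$46,005

Depreciable base = $197,805 − $17,900 = $179,905.
Year 1: ⌊$197,805 × 150%/9⌋ = $32,967. Book value $164,838.
Year 2: ⌊$164,838 × 150%/9⌋ = $27,473. Book value $137,365.
Year 3: ⌊$137,365 × 150%/9⌋ = $22,894. Book value $114,471.
Year 4: ⌊$114,471 × 150%/9⌋ = $19,078. Book value $95,393.
Year 5: ⌊$95,393 × 150%/9⌋ = $15,898. Book value $79,495.
Year 6: ⌊$79,495 × 150%/9⌋ = $13,249. Book value $66,246.
Year 7: ⌊$66,246 × 150%/9⌋ = $11,041. Book value $55,205.
Year 8: ⌊$55,205 × 150%/9⌋ = $9,200. Book value $46,005.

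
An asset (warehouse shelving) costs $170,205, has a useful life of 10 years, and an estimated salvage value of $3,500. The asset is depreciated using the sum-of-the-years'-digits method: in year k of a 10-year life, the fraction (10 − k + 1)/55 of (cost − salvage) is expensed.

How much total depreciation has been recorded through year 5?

$121,240

Depreciable base = $170,205 − $3,500 = $166,705.
Sum of the years' digits = 10+9+8+7+6+5+4+3+2+1 = 55.
Year 1: $166,705 × 10/55 = $30,310. Book value $139,895.
Year 2: $166,705 × 9/55 = $27,279. Book value $112,616.
Year 3: $166,705 × 8/55 = $24,248. Book value $88,368.
Year 4: $166,705 × 7/55 = $21,217. Book value $67,151.
Year 5: $166,705 × 6/55 = $18,186. Book value $48,965.
Accumulated through year 5 = $170,205 − $48,965 = $121,240.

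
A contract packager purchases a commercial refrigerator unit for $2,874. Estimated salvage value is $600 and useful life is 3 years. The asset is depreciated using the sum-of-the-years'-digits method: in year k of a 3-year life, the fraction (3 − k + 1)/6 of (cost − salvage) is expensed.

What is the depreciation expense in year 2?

Depreciable base = $2,874 − $600 = $2,274.
Sum of the years' digits = 3+2+1 = 6.
Year 1: $2,274 × 3/6 = $1,137. Book value $1,737.
Year 2: $2,274 × 2/6 = $758. Book value $979.

$758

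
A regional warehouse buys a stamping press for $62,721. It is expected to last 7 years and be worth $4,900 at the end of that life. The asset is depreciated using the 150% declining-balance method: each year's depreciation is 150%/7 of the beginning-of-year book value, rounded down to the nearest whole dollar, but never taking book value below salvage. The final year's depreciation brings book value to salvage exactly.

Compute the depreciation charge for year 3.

$8,297

Depreciable base = $62,721 − $4,900 = $57,821.
Year 1: ⌊$62,721 × 150%/7⌋ = $13,440. Book value $49,281.
Year 2: ⌊$49,281 × 150%/7⌋ = $10,560. Book value $38,721.
Year 3: ⌊$38,721 × 150%/7⌋ = $8,297. Book value $30,424.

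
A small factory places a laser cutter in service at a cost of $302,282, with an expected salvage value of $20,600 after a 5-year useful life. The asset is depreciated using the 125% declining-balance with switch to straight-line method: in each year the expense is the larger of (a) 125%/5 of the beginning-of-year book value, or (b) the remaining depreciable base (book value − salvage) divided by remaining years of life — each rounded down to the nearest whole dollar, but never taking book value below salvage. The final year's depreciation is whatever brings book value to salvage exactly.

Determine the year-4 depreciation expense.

Depreciable base = $302,282 − $20,600 = $281,682.
Year 1: DB = ⌊$302,282 × 125%/5⌋ = $75,570; SL = ⌊$281,682/5⌋ = $56,336 → take DB $75,570. Book value $226,712.
Year 2: DB = ⌊$226,712 × 125%/5⌋ = $56,678; SL = ⌊$206,112/4⌋ = $51,528 → take DB $56,678. Book value $170,034.
Year 3: DB = ⌊$170,034 × 125%/5⌋ = $42,508; SL = ⌊$149,434/3⌋ = $49,811 → take SL $49,811. Book value $120,223.
Year 4: DB = ⌊$120,223 × 125%/5⌋ = $30,055; SL = ⌊$99,623/2⌋ = $49,811 → take SL $49,811. Book value $70,412.

$49,811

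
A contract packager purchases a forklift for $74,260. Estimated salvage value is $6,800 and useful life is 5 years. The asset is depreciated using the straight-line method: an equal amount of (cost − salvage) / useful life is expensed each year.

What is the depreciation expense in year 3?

Depreciable base = $74,260 − $6,800 = $67,460.
Annual expense = $67,460 / 5 = $13,492.

$13,492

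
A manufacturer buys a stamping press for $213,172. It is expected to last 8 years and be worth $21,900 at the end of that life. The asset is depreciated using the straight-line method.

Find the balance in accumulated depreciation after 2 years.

Depreciable base = $213,172 − $21,900 = $191,272.
Annual expense = $191,272 / 8 = $23,909.
End of year 1: book value $189,263.
End of year 2: book value $165,354.
Accumulated through year 2 = $213,172 − $165,354 = $47,818.

$47,818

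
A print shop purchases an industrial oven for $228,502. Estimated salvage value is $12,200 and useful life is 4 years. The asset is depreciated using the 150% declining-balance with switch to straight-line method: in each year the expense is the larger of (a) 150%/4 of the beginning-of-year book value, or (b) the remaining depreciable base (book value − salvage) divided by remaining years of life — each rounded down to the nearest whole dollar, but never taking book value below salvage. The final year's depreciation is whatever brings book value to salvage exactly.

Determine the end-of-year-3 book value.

$50,730

Depreciable base = $228,502 − $12,200 = $216,302.
Year 1: DB = ⌊$228,502 × 150%/4⌋ = $85,688; SL = ⌊$216,302/4⌋ = $54,075 → take DB $85,688. Book value $142,814.
Year 2: DB = ⌊$142,814 × 150%/4⌋ = $53,555; SL = ⌊$130,614/3⌋ = $43,538 → take DB $53,555. Book value $89,259.
Year 3: DB = ⌊$89,259 × 150%/4⌋ = $33,472; SL = ⌊$77,059/2⌋ = $38,529 → take SL $38,529. Book value $50,730.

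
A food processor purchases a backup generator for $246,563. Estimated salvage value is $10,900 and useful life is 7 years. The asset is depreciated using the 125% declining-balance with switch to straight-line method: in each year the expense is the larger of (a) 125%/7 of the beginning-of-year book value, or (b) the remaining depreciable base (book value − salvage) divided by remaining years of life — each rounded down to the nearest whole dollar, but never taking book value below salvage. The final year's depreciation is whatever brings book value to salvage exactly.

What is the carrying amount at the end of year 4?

$104,182

Depreciable base = $246,563 − $10,900 = $235,663.
Year 1: DB = ⌊$246,563 × 125%/7⌋ = $44,029; SL = ⌊$235,663/7⌋ = $33,666 → take DB $44,029. Book value $202,534.
Year 2: DB = ⌊$202,534 × 125%/7⌋ = $36,166; SL = ⌊$191,634/6⌋ = $31,939 → take DB $36,166. Book value $166,368.
Year 3: DB = ⌊$166,368 × 125%/7⌋ = $29,708; SL = ⌊$155,468/5⌋ = $31,093 → take SL $31,093. Book value $135,275.
Year 4: DB = ⌊$135,275 × 125%/7⌋ = $24,156; SL = ⌊$124,375/4⌋ = $31,093 → take SL $31,093. Book value $104,182.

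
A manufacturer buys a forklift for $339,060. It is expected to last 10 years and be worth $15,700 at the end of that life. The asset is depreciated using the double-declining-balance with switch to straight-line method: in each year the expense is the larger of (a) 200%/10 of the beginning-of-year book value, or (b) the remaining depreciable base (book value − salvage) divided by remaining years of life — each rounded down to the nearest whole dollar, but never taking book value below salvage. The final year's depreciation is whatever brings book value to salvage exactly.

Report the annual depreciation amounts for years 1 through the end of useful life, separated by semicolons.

Depreciable base = $339,060 − $15,700 = $323,360.
Year 1: DB = ⌊$339,060 × 200%/10⌋ = $67,812; SL = ⌊$323,360/10⌋ = $32,336 → take DB $67,812. Book value $271,248.
Year 2: DB = ⌊$271,248 × 200%/10⌋ = $54,249; SL = ⌊$255,548/9⌋ = $28,394 → take DB $54,249. Book value $216,999.
Year 3: DB = ⌊$216,999 × 200%/10⌋ = $43,399; SL = ⌊$201,299/8⌋ = $25,162 → take DB $43,399. Book value $173,600.
Year 4: DB = ⌊$173,600 × 200%/10⌋ = $34,720; SL = ⌊$157,900/7⌋ = $22,557 → take DB $34,720. Book value $138,880.
Year 5: DB = ⌊$138,880 × 200%/10⌋ = $27,776; SL = ⌊$123,180/6⌋ = $20,530 → take DB $27,776. Book value $111,104.
Year 6: DB = ⌊$111,104 × 200%/10⌋ = $22,220; SL = ⌊$95,404/5⌋ = $19,080 → take DB $22,220. Book value $88,884.
Year 7: DB = ⌊$88,884 × 200%/10⌋ = $17,776; SL = ⌊$73,184/4⌋ = $18,296 → take SL $18,296. Book value $70,588.
Year 8: DB = ⌊$70,588 × 200%/10⌋ = $14,117; SL = ⌊$54,888/3⌋ = $18,296 → take SL $18,296. Book value $52,292.
Year 9: DB = ⌊$52,292 × 200%/10⌋ = $10,458; SL = ⌊$36,592/2⌋ = $18,296 → take SL $18,296. Book value $33,996.
Year 10 (final): $33,996 − $15,700 = $18,296. Book value $15,700.

$67,812; $54,249; $43,399; $34,720; $27,776; $22,220; $18,296; $18,296; $18,296; $18,296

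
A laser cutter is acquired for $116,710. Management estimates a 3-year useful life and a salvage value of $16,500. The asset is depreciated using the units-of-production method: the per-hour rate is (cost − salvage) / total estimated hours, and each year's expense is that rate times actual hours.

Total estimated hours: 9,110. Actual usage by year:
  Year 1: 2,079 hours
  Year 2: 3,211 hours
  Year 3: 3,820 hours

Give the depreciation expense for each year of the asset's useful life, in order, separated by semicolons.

Depreciable base = $116,710 − $16,500 = $100,210.
Rate = $100,210 / 9,110 hours = $11 per hour.
Year 1: 2,079 × $11 = $22,869. Book value $93,841.
Year 2: 3,211 × $11 = $35,321. Book value $58,520.
Year 3: 3,820 × $11 = $42,020. Book value $16,500.

$22,869; $35,321; $42,020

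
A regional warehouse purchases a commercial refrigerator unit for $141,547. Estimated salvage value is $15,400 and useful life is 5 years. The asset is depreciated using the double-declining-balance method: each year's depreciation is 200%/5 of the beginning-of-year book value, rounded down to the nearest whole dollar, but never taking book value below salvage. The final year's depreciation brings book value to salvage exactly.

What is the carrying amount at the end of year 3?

Depreciable base = $141,547 − $15,400 = $126,147.
Year 1: ⌊$141,547 × 200%/5⌋ = $56,618. Book value $84,929.
Year 2: ⌊$84,929 × 200%/5⌋ = $33,971. Book value $50,958.
Year 3: ⌊$50,958 × 200%/5⌋ = $20,383. Book value $30,575.

$30,575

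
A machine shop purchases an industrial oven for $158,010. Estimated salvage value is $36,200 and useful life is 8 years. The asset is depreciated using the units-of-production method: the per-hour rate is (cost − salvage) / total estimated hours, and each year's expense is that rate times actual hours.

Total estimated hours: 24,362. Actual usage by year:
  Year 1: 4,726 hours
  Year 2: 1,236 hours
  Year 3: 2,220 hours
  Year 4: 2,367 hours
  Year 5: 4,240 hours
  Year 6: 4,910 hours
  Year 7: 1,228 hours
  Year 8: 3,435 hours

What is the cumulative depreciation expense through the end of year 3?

Depreciable base = $158,010 − $36,200 = $121,810.
Rate = $121,810 / 24,362 hours = $5 per hour.
Year 1: 4,726 × $5 = $23,630. Book value $134,380.
Year 2: 1,236 × $5 = $6,180. Book value $128,200.
Year 3: 2,220 × $5 = $11,100. Book value $117,100.
Accumulated through year 3 = $158,010 − $117,100 = $40,910.

$40,910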